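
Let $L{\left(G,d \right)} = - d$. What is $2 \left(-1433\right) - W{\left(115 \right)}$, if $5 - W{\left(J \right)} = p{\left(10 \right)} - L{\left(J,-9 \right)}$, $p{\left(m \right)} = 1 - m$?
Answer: $-2889$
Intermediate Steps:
$W{\left(J \right)} = 23$ ($W{\left(J \right)} = 5 - \left(\left(1 - 10\right) - \left(-1\right) \left(-9\right)\right) = 5 - \left(\left(1 - 10\right) - 9\right) = 5 - \left(-9 - 9\right) = 5 - -18 = 5 + 18 = 23$)
$2 \left(-1433\right) - W{\left(115 \right)} = 2 \left(-1433\right) - 23 = -2866 - 23 = -2889$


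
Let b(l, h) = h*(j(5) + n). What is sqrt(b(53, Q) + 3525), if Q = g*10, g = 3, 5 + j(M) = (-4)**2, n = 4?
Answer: 5*sqrt(159) ≈ 63.048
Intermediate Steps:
j(M) = 11 (j(M) = -5 + (-4)**2 = -5 + 16 = 11)
Q = 30 (Q = 3*10 = 30)
b(l, h) = 15*h (b(l, h) = h*(11 + 4) = h*15 = 15*h)
sqrt(b(53, Q) + 3525) = sqrt(15*30 + 3525) = sqrt(450 + 3525) = sqrt(3975) = 5*sqrt(159)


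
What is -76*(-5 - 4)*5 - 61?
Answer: 3359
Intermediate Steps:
-76*(-5 - 4)*5 - 61 = -(-684)*5 - 61 = -76*(-45) - 61 = 3420 - 61 = 3359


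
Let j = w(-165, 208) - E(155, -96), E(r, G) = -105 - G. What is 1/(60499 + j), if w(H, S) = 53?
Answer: 1/60561 ≈ 1.6512e-5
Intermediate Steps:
j = 62 (j = 53 - (-105 - 1*(-96)) = 53 - (-105 + 96) = 53 - 1*(-9) = 53 + 9 = 62)
1/(60499 + j) = 1/(60499 + 62) = 1/60561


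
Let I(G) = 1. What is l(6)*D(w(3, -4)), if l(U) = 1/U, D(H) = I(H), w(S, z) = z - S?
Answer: ⅙ ≈ 0.16667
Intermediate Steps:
D(H) = 1
l(U) = 1/U
l(6)*D(w(3, -4)) = 1/6 = (⅙)*1 = ⅙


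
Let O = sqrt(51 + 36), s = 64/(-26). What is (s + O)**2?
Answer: 15727/169 - 64*sqrt(87)/13 ≈ 47.140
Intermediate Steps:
s = -32/13 (s = 64*(-1/26) = -32/13 ≈ -2.4615)
O = sqrt(87) ≈ 9.3274
(s + O)**2 = (-32/13 + sqrt(87))**2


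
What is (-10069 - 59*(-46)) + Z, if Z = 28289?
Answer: 20934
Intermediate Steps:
(-10069 - 59*(-46)) + Z = (-10069 - 59*(-46)) + 28289 = (-10069 + 2714) + 28289 = -7355 + 28289 = 20934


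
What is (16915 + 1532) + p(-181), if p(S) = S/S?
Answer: 18448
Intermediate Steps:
p(S) = 1
(16915 + 1532) + p(-181) = (16915 + 1532) + 1 = 18447 + 1 = 18448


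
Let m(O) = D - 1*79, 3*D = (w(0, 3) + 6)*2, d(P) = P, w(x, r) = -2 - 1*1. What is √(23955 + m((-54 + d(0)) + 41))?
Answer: √23878 ≈ 154.53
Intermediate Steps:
w(x, r) = -3 (w(x, r) = -2 - 1 = -3)
D = 2 (D = ((-3 + 6)*2)/3 = (3*2)/3 = (⅓)*6 = 2)
m(O) = -77 (m(O) = 2 - 1*79 = 2 - 79 = -77)
√(23955 + m((-54 + d(0)) + 41)) = √(23955 - 77) = √23878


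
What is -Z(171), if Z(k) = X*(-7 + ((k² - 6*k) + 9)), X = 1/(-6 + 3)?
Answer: 28217/3 ≈ 9405.7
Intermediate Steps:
X = -⅓ (X = 1/(-3) = -⅓ ≈ -0.33333)
Z(k) = -⅔ + 2*k - k²/3 (Z(k) = -(-7 + ((k² - 6*k) + 9))/3 = -(-7 + (9 + k² - 6*k))/3 = -(2 + k² - 6*k)/3 = -⅔ + 2*k - k²/3)
-Z(171) = -(-⅔ + 2*171 - ⅓*171²) = -(-⅔ + 342 - ⅓*29241) = -(-⅔ + 342 - 9747) = -1*(-28217/3) = 28217/3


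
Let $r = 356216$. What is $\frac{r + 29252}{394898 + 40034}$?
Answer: $\frac{96367}{108733} \approx 0.88627$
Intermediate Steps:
$\frac{r + 29252}{394898 + 40034} = \frac{356216 + 29252}{394898 + 40034} = \frac{385468}{434932} = 385468 \cdot \frac{1}{434932} = \frac{96367}{108733}$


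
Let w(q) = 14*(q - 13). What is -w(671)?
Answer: -9212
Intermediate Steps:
w(q) = -182 + 14*q (w(q) = 14*(-13 + q) = -182 + 14*q)
-w(671) = -(-182 + 14*671) = -(-182 + 9394) = -1*9212 = -9212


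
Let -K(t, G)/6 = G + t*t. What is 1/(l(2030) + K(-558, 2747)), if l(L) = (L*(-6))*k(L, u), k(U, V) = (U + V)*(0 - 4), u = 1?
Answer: 1/97065654 ≈ 1.0302e-8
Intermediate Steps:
k(U, V) = -4*U - 4*V (k(U, V) = (U + V)*(-4) = -4*U - 4*V)
l(L) = -6*L*(-4 - 4*L) (l(L) = (L*(-6))*(-4*L - 4*1) = (-6*L)*(-4*L - 4) = (-6*L)*(-4 - 4*L) = -6*L*(-4 - 4*L))
K(t, G) = -6*G - 6*t² (K(t, G) = -6*(G + t*t) = -6*(G + t²) = -6*G - 6*t²)
1/(l(2030) + K(-558, 2747)) = 1/(24*2030*(1 + 2030) + (-6*2747 - 6*(-558)²)) = 1/(24*2030*2031 + (-16482 - 6*311364)) = 1/(98950320 + (-16482 - 1868184)) = 1/(98950320 - 1884666) = 1/97065654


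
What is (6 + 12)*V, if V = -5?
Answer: -90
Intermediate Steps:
(6 + 12)*V = (6 + 12)*(-5) = 18*(-5) = -90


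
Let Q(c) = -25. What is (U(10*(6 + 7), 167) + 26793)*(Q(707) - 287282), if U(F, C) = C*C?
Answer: -15710521374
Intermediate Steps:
U(F, C) = C²
(U(10*(6 + 7), 167) + 26793)*(Q(707) - 287282) = (167² + 26793)*(-25 - 287282) = (27889 + 26793)*(-287307) = 54682*(-287307) = -15710521374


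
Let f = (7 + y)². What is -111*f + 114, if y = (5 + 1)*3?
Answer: -69261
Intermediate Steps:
y = 18 (y = 6*3 = 18)
f = 625 (f = (7 + 18)² = 25² = 625)
-111*f + 114 = -111*625 + 114 = -69375 + 114 = -69261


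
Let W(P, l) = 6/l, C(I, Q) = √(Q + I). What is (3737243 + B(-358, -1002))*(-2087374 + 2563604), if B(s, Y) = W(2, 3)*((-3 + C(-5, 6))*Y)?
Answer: 1781695963730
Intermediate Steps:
C(I, Q) = √(I + Q)
B(s, Y) = -4*Y (B(s, Y) = (6/3)*((-3 + √(-5 + 6))*Y) = (6*(⅓))*((-3 + √1)*Y) = 2*((-3 + 1)*Y) = 2*(-2*Y) = -4*Y)
(3737243 + B(-358, -1002))*(-2087374 + 2563604) = (3737243 - 4*(-1002))*(-2087374 + 2563604) = (3737243 + 4008)*476230 = 3741251*476230 = 1781695963730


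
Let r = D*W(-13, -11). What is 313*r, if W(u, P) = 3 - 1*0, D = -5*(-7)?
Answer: 32865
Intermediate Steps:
D = 35
W(u, P) = 3 (W(u, P) = 3 + 0 = 3)
r = 105 (r = 35*3 = 105)
313*r = 313*105 = 32865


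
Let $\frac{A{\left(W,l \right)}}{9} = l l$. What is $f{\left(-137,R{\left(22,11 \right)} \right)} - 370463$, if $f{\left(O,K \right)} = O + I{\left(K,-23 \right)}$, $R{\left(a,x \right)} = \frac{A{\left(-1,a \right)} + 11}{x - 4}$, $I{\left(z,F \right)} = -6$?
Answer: $-370606$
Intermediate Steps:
$A{\left(W,l \right)} = 9 l^{2}$ ($A{\left(W,l \right)} = 9 l l = 9 l^{2}$)
$R{\left(a,x \right)} = \frac{11 + 9 a^{2}}{-4 + x}$ ($R{\left(a,x \right)} = \frac{9 a^{2} + 11}{x - 4} = \frac{11 + 9 a^{2}}{-4 + x}$)
$f{\left(O,K \right)} = -6 + O$ ($f{\left(O,K \right)} = O - 6 = -6 + O$)
$f{\left(-137,R{\left(22,11 \right)} \right)} - 370463 = \left(-6 - 137\right) - 370463 = -143 - 370463 = -370606$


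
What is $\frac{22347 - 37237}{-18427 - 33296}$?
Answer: $\frac{14890}{51723} \approx 0.28788$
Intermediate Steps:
$\frac{22347 - 37237}{-18427 - 33296} = - \frac{14890}{-51723} = \left(-14890\right) \left(- \frac{1}{51723}\right) = \frac{14890}{51723}$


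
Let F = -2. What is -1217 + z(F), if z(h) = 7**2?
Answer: -1168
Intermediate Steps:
z(h) = 49
-1217 + z(F) = -1217 + 49 = -1168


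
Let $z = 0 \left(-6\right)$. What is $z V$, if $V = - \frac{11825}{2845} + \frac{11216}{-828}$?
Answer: $0$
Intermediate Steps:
$z = 0$
$V = - \frac{2085031}{117783}$ ($V = \left(-11825\right) \frac{1}{2845} + 11216 \left(- \frac{1}{828}\right) = - \frac{2365}{569} - \frac{2804}{207} = - \frac{2085031}{117783} \approx -17.702$)
$z V = 0 \left(- \frac{2085031}{117783}\right) = 0$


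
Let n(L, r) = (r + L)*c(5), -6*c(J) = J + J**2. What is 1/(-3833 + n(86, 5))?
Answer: -1/4288 ≈ -0.00023321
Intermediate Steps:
c(J) = -J/6 - J**2/6 (c(J) = -(J + J**2)/6 = -J/6 - J**2/6)
n(L, r) = -5*L - 5*r (n(L, r) = (r + L)*(-1/6*5*(1 + 5)) = (L + r)*(-1/6*5*6) = (L + r)*(-5) = -5*L - 5*r)
1/(-3833 + n(86, 5)) = 1/(-3833 + (-5*86 - 5*5)) = 1/(-3833 + (-430 - 25)) = 1/(-3833 - 455) = 1/(-4288) = -1/4288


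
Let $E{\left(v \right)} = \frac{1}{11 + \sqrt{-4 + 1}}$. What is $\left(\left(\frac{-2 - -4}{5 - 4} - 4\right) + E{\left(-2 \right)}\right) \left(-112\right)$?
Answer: $\frac{6636}{31} + \frac{28 i \sqrt{3}}{31} \approx 214.06 + 1.5644 i$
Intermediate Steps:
$E{\left(v \right)} = \frac{1}{11 + i \sqrt{3}}$ ($E{\left(v \right)} = \frac{1}{11 + \sqrt{-3}} = \frac{1}{11 + i \sqrt{3}}$)
$\left(\left(\frac{-2 - -4}{5 - 4} - 4\right) + E{\left(-2 \right)}\right) \left(-112\right) = \left(\left(\frac{-2 - -4}{5 - 4} - 4\right) + \left(\frac{11}{124} - \frac{i \sqrt{3}}{124}\right)\right) \left(-112\right) = \left(\left(\frac{-2 + 4}{1} - 4\right) + \left(\frac{11}{124} - \frac{i \sqrt{3}}{124}\right)\right) \left(-112\right) = \left(\left(2 \cdot 1 - 4\right) + \left(\frac{11}{124} - \frac{i \sqrt{3}}{124}\right)\right) \left(-112\right) = \left(\left(2 - 4\right) + \left(\frac{11}{124} - \frac{i \sqrt{3}}{124}\right)\right) \left(-112\right) = \left(-2 + \left(\frac{11}{124} - \frac{i \sqrt{3}}{124}\right)\right) \left(-112\right) = \left(- \frac{237}{124} - \frac{i \sqrt{3}}{124}\right) \left(-112\right) = \frac{6636}{31} + \frac{28 i \sqrt{3}}{31}$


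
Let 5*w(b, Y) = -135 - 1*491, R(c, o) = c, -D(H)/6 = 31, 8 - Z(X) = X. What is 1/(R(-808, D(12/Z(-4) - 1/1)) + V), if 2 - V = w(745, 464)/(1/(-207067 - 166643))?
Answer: -1/46789298 ≈ -2.1372e-8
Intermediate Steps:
Z(X) = 8 - X
D(H) = -186 (D(H) = -6*31 = -186)
w(b, Y) = -626/5 (w(b, Y) = (-135 - 1*491)/5 = (-135 - 491)/5 = (1/5)*(-626) = -626/5)
V = -46788490 (V = 2 - (-626)/(5*(1/(-207067 - 166643))) = 2 - (-626)/(5*(1/(-373710))) = 2 - (-626)/(5*(-1/373710)) = 2 - (-626)*(-373710)/5 = 2 - 1*46788492 = 2 - 46788492 = -46788490)
1/(R(-808, D(12/Z(-4) - 1/1)) + V) = 1/(-808 - 46788490) = 1/(-46789298) = -1/46789298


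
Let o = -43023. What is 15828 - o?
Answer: 58851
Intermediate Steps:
15828 - o = 15828 - 1*(-43023) = 15828 + 43023 = 58851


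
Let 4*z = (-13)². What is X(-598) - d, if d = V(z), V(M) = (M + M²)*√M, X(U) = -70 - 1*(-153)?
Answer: -377425/32 ≈ -11795.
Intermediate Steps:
z = 169/4 (z = (¼)*(-13)² = (¼)*169 = 169/4 ≈ 42.250)
X(U) = 83 (X(U) = -70 + 153 = 83)
V(M) = √M*(M + M²)
d = 380081/32 (d = (169/4)^(3/2)*(1 + 169/4) = (2197/8)*(173/4) = 380081/32 ≈ 11878.)
X(-598) - d = 83 - 1*380081/32 = 83 - 380081/32 = -377425/32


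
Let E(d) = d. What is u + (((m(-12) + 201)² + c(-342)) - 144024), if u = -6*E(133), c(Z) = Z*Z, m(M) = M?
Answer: 7863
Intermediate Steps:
c(Z) = Z²
u = -798 (u = -6*133 = -798)
u + (((m(-12) + 201)² + c(-342)) - 144024) = -798 + (((-12 + 201)² + (-342)²) - 144024) = -798 + ((189² + 116964) - 144024) = -798 + ((35721 + 116964) - 144024) = -798 + (152685 - 144024) = -798 + 8661 = 7863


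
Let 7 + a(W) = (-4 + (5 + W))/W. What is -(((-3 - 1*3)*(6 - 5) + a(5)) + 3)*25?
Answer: 220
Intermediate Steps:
a(W) = -7 + (1 + W)/W (a(W) = -7 + (-4 + (5 + W))/W = -7 + (1 + W)/W)
-(((-3 - 1*3)*(6 - 5) + a(5)) + 3)*25 = -(((-3 - 1*3)*(6 - 5) + (-6 + 1/5)) + 3)*25 = -(((-3 - 3)*1 + (-6 + ⅕)) + 3)*25 = -((-6*1 - 29/5) + 3)*25 = -((-6 - 29/5) + 3)*25 = -(-59/5 + 3)*25 = -1*(-44/5)*25 = (44/5)*25 = 220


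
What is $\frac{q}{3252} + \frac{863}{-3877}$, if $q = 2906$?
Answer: $\frac{4230043}{6304002} \approx 0.67101$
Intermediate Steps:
$\frac{q}{3252} + \frac{863}{-3877} = \frac{2906}{3252} + \frac{863}{-3877} = 2906 \cdot \frac{1}{3252} + 863 \left(- \frac{1}{3877}\right) = \frac{1453}{1626} - \frac{863}{3877} = \frac{4230043}{6304002}$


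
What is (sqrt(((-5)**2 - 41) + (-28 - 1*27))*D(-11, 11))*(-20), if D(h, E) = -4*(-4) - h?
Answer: -540*I*sqrt(71) ≈ -4550.1*I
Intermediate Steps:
D(h, E) = 16 - h
(sqrt(((-5)**2 - 41) + (-28 - 1*27))*D(-11, 11))*(-20) = (sqrt(((-5)**2 - 41) + (-28 - 1*27))*(16 - 1*(-11)))*(-20) = (sqrt((25 - 41) + (-28 - 27))*(16 + 11))*(-20) = (sqrt(-16 - 55)*27)*(-20) = (sqrt(-71)*27)*(-20) = ((I*sqrt(71))*27)*(-20) = (27*I*sqrt(71))*(-20) = -540*I*sqrt(71)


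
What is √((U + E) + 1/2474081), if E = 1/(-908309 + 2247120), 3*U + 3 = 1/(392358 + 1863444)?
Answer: I*√55830017339750466785815566334622370982/7471953550233073182 ≈ 1.0*I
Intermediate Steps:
U = -6767405/6767406 (U = -1 + 1/(3*(392358 + 1863444)) = -1 + (⅓)/2255802 = -1 + (⅓)*(1/2255802) = -1 + 1/6767406 = -6767405/6767406 ≈ -1.0000)
E = 1/1338811 ≈ 7.4693e-7
√((U + E) + 1/2474081) = √((-6767405/6767406 + 1/1338811) + 1/2474081) = √(-9060269488049/9060277594266 + 1/2474081) = √(-22415831534984163703/22415860650699219546) = I*√55830017339750466785815566334622370982/7471953550233073182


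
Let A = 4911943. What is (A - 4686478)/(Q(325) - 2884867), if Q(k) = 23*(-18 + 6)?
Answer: -225465/2885143 ≈ -0.078147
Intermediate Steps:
Q(k) = -276 (Q(k) = 23*(-12) = -276)
(A - 4686478)/(Q(325) - 2884867) = (4911943 - 4686478)/(-276 - 2884867) = 225465/(-2885143) = 225465*(-1/2885143) = -225465/2885143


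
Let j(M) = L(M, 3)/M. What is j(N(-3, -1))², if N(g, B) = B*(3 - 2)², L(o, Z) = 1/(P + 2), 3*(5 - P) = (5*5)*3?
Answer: 1/324 ≈ 0.0030864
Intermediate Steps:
P = -20 (P = 5 - 5*5*3/3 = 5 - 25*3/3 = 5 - ⅓*75 = 5 - 25 = -20)
L(o, Z) = -1/18 (L(o, Z) = 1/(-20 + 2) = 1/(-18) = -1/18)
N(g, B) = B (N(g, B) = B*1² = B*1 = B)
j(M) = -1/(18*M)
j(N(-3, -1))² = (-1/18/(-1))² = (-1/18*(-1))² = (1/18)² = 1/324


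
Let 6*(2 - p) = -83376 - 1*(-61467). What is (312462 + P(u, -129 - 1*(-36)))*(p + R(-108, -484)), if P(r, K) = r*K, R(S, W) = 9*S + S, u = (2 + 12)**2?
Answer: 757211199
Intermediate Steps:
u = 196 (u = 14**2 = 196)
R(S, W) = 10*S
p = 7307/2 (p = 2 - (-83376 - 1*(-61467))/6 = 2 - (-83376 + 61467)/6 = 2 - 1/6*(-21909) = 2 + 7303/2 = 7307/2 ≈ 3653.5)
P(r, K) = K*r
(312462 + P(u, -129 - 1*(-36)))*(p + R(-108, -484)) = (312462 + (-129 - 1*(-36))*196)*(7307/2 + 10*(-108)) = (312462 + (-129 + 36)*196)*(7307/2 - 1080) = (312462 - 93*196)*(5147/2) = (312462 - 18228)*(5147/2) = 294234*(5147/2) = 757211199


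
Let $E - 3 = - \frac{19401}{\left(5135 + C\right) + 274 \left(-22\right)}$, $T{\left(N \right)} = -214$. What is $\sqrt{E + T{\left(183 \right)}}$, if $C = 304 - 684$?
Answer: $\frac{i \sqrt{317234146}}{1273} \approx 13.991 i$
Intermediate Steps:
$C = -380$
$E = \frac{23220}{1273}$ ($E = 3 - \frac{19401}{\left(5135 - 380\right) + 274 \left(-22\right)} = 3 - \frac{19401}{4755 - 6028} = 3 - \frac{19401}{-1273} = 3 - - \frac{19401}{1273} = 3 + \frac{19401}{1273} = \frac{23220}{1273} \approx 18.24$)
$\sqrt{E + T{\left(183 \right)}} = \sqrt{\frac{23220}{1273} - 214} = \sqrt{- \frac{249202}{1273}} = \frac{i \sqrt{317234146}}{1273}$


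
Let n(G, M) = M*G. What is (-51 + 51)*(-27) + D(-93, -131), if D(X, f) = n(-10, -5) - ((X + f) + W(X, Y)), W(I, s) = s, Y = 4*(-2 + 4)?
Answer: 266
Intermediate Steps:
n(G, M) = G*M
Y = 8 (Y = 4*2 = 8)
D(X, f) = 42 - X - f (D(X, f) = -10*(-5) - ((X + f) + 8) = 50 - (8 + X + f) = 50 + (-8 - X - f) = 42 - X - f)
(-51 + 51)*(-27) + D(-93, -131) = (-51 + 51)*(-27) + (42 - 1*(-93) - 1*(-131)) = 0*(-27) + (42 + 93 + 131) = 0 + 266 = 266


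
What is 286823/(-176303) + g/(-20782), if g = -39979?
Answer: 1087662051/3663928946 ≈ 0.29686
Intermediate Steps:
286823/(-176303) + g/(-20782) = 286823/(-176303) - 39979/(-20782) = 286823*(-1/176303) - 39979*(-1/20782) = -286823/176303 + 39979/20782 = 1087662051/3663928946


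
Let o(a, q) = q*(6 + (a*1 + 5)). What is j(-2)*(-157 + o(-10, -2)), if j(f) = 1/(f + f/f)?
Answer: 159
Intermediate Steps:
o(a, q) = q*(11 + a) (o(a, q) = q*(6 + (a + 5)) = q*(6 + (5 + a)) = q*(11 + a))
j(f) = 1/(1 + f) (j(f) = 1/(f + 1) = 1/(1 + f))
j(-2)*(-157 + o(-10, -2)) = (-157 - 2*(11 - 10))/(1 - 2) = (-157 - 2*1)/(-1) = -(-157 - 2) = -1*(-159) = 159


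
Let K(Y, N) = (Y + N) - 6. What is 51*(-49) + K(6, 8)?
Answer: -2491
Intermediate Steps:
K(Y, N) = -6 + N + Y (K(Y, N) = (N + Y) - 6 = -6 + N + Y)
51*(-49) + K(6, 8) = 51*(-49) + (-6 + 8 + 6) = -2499 + 8 = -2491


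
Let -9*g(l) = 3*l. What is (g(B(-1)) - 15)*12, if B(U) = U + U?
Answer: -172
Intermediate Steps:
B(U) = 2*U
g(l) = -l/3
(g(B(-1)) - 15)*12 = (-2*(-1)/3 - 15)*12 = (-⅓*(-2) - 15)*12 = (⅔ - 15)*12 = -43/3*12 = -172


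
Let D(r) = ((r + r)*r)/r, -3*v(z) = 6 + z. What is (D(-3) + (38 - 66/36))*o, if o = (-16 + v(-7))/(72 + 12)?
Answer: -8507/1512 ≈ -5.6263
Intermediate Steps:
v(z) = -2 - z/3 (v(z) = -(6 + z)/3 = -2 - z/3)
o = -47/252 (o = (-16 + (-2 - 1/3*(-7)))/(72 + 12) = (-16 + (-2 + 7/3))/84 = (-16 + 1/3)*(1/84) = -47/3*1/84 = -47/252 ≈ -0.18651)
D(r) = 2*r (D(r) = ((2*r)*r)/r = (2*r**2)/r = 2*r)
(D(-3) + (38 - 66/36))*o = (2*(-3) + (38 - 66/36))*(-47/252) = (-6 + (38 - 66/36))*(-47/252) = (-6 + (38 - 1*11/6))*(-47/252) = (-6 + (38 - 11/6))*(-47/252) = (-6 + 217/6)*(-47/252) = (181/6)*(-47/252) = -8507/1512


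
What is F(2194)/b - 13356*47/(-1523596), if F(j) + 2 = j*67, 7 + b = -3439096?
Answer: 483718121695/1309950893597 ≈ 0.36926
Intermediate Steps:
b = -3439103 (b = -7 - 3439096 = -3439103)
F(j) = -2 + 67*j (F(j) = -2 + j*67 = -2 + 67*j)
F(2194)/b - 13356*47/(-1523596) = (-2 + 67*2194)/(-3439103) - 13356*47/(-1523596) = (-2 + 146998)*(-1/3439103) - 627732*(-1/1523596) = 146996*(-1/3439103) + 156933/380899 = -146996/3439103 + 156933/380899 = 483718121695/1309950893597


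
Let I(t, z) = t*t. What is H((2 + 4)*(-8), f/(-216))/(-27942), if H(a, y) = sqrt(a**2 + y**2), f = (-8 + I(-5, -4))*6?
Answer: -sqrt(2986273)/1005912 ≈ -0.0017179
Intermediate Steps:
I(t, z) = t**2
f = 102 (f = (-8 + (-5)**2)*6 = (-8 + 25)*6 = 17*6 = 102)
H((2 + 4)*(-8), f/(-216))/(-27942) = sqrt(((2 + 4)*(-8))**2 + (102/(-216))**2)/(-27942) = sqrt((6*(-8))**2 + (102*(-1/216))**2)*(-1/27942) = sqrt((-48)**2 + (-17/36)**2)*(-1/27942) = sqrt(2304 + 289/1296)*(-1/27942) = sqrt(2986273/1296)*(-1/27942) = (sqrt(2986273)/36)*(-1/27942) = -sqrt(2986273)/1005912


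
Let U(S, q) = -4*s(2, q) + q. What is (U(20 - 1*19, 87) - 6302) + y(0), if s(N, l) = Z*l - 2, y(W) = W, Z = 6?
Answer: -8295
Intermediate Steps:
s(N, l) = -2 + 6*l (s(N, l) = 6*l - 2 = -2 + 6*l)
U(S, q) = 8 - 23*q (U(S, q) = -4*(-2 + 6*q) + q = (8 - 24*q) + q = 8 - 23*q)
(U(20 - 1*19, 87) - 6302) + y(0) = ((8 - 23*87) - 6302) + 0 = ((8 - 2001) - 6302) + 0 = (-1993 - 6302) + 0 = -8295 + 0 = -8295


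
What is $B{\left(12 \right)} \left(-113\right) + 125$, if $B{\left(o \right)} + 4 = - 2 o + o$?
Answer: $1933$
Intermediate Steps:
$B{\left(o \right)} = -4 - o$ ($B{\left(o \right)} = -4 + \left(- 2 o + o\right) = -4 - o$)
$B{\left(12 \right)} \left(-113\right) + 125 = \left(-4 - 12\right) \left(-113\right) + 125 = \left(-16\right) \left(-113\right) + 125 = 1808 + 125 = 1933$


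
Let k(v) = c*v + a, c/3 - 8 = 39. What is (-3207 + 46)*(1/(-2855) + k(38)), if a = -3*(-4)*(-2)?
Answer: -48137506609/2855 ≈ -1.6861e+7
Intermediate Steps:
c = 141 (c = 24 + 3*39 = 24 + 117 = 141)
a = -24 (a = 12*(-2) = -24)
k(v) = -24 + 141*v (k(v) = 141*v - 24 = -24 + 141*v)
(-3207 + 46)*(1/(-2855) + k(38)) = (-3207 + 46)*(1/(-2855) + (-24 + 141*38)) = -3161*(-1/2855 + (-24 + 5358)) = -3161*(-1/2855 + 5334) = -3161*15228569/2855 = -48137506609/2855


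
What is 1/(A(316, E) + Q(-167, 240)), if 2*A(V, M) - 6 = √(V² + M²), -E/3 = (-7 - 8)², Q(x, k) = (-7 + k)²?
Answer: 217168/11789929575 - 2*√555481/11789929575 ≈ 1.8293e-5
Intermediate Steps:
E = -675 (E = -3*(-7 - 8)² = -3*(-15)² = -3*225 = -675)
A(V, M) = 3 + √(M² + V²)/2 (A(V, M) = 3 + √(V² + M²)/2 = 3 + √(M² + V²)/2)
1/(A(316, E) + Q(-167, 240)) = 1/((3 + √((-675)² + 316²)/2) + (-7 + 240)²) = 1/((3 + √(455625 + 99856)/2) + 233²) = 1/((3 + √555481/2) + 54289) = 1/(54292 + √555481/2)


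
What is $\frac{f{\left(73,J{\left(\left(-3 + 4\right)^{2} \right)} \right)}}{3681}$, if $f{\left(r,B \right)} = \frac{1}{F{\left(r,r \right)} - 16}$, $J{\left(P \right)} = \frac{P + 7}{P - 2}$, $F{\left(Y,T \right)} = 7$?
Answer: $- \frac{1}{33129} \approx -3.0185 \cdot 10^{-5}$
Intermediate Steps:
$J{\left(P \right)} = \frac{7 + P}{-2 + P}$
$f{\left(r,B \right)} = - \frac{1}{9}$ ($f{\left(r,B \right)} = \frac{1}{7 - 16} = \frac{1}{-9} = - \frac{1}{9}$)
$\frac{f{\left(73,J{\left(\left(-3 + 4\right)^{2} \right)} \right)}}{3681} = - \frac{1}{9 \cdot 3681} = \left(- \frac{1}{9}\right) \frac{1}{3681} = - \frac{1}{33129}$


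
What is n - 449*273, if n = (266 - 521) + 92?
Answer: -122740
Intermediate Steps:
n = -163 (n = -255 + 92 = -163)
n - 449*273 = -163 - 449*273 = -163 - 122577 = -122740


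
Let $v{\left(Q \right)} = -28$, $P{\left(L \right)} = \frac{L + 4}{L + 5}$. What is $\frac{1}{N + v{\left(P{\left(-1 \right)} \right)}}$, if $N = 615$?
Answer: $\frac{1}{587} \approx 0.0017036$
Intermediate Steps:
$P{\left(L \right)} = \frac{4 + L}{5 + L}$
$\frac{1}{N + v{\left(P{\left(-1 \right)} \right)}} = \frac{1}{615 - 28} = \frac{1}{587}$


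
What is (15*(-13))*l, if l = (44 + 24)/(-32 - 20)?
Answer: 255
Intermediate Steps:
l = -17/13 (l = 68/(-52) = 68*(-1/52) = -17/13 ≈ -1.3077)
(15*(-13))*l = (15*(-13))*(-17/13) = -195*(-17/13) = 255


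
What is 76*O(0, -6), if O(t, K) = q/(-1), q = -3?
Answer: 228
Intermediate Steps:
O(t, K) = 3 (O(t, K) = -3/(-1) = -3*(-1) = 3)
76*O(0, -6) = 76*3 = 228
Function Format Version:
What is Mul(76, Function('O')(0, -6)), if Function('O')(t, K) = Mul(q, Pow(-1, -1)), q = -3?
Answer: 228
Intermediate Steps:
Function('O')(t, K) = 3 (Function('O')(t, K) = Mul(-3, Pow(-1, -1)) = Mul(-3, -1) = 3)
Mul(76, Function('O')(0, -6)) = Mul(76, 3) = 228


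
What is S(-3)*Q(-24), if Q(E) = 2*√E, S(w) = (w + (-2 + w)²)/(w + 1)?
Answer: -44*I*√6 ≈ -107.78*I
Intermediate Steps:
S(w) = (w + (-2 + w)²)/(1 + w)
S(-3)*Q(-24) = ((-3 + (-2 - 3)²)/(1 - 3))*(2*√(-24)) = ((-3 + (-5)²)/(-2))*(2*(2*I*√6)) = (-(-3 + 25)/2)*(4*I*√6) = (-½*22)*(4*I*√6) = -44*I*√6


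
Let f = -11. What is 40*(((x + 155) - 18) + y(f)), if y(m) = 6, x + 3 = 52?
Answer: 7680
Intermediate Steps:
x = 49 (x = -3 + 52 = 49)
40*(((x + 155) - 18) + y(f)) = 40*(((49 + 155) - 18) + 6) = 40*((204 - 18) + 6) = 40*(186 + 6) = 40*192 = 7680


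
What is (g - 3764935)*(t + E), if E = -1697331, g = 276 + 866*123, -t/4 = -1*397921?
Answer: 386471622227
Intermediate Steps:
t = 1591684 (t = -(-4)*397921 = -4*(-397921) = 1591684)
g = 106794 (g = 276 + 106518 = 106794)
(g - 3764935)*(t + E) = (106794 - 3764935)*(1591684 - 1697331) = -3658141*(-105647) = 386471622227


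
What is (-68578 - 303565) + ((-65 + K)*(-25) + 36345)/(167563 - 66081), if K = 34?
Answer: -18882889403/50741 ≈ -3.7214e+5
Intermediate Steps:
(-68578 - 303565) + ((-65 + K)*(-25) + 36345)/(167563 - 66081) = (-68578 - 303565) + ((-65 + 34)*(-25) + 36345)/(167563 - 66081) = -372143 + (-31*(-25) + 36345)/101482 = -372143 + (775 + 36345)*(1/101482) = -372143 + 37120*(1/101482) = -372143 + 18560/50741 = -18882889403/50741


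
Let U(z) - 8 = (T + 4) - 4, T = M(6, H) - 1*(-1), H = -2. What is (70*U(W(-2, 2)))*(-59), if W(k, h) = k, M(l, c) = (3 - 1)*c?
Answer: -20650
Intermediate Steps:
M(l, c) = 2*c
T = -3 (T = 2*(-2) - 1*(-1) = -4 + 1 = -3)
U(z) = 5 (U(z) = 8 + ((-3 + 4) - 4) = 8 + (1 - 4) = 8 - 3 = 5)
(70*U(W(-2, 2)))*(-59) = (70*5)*(-59) = 350*(-59) = -20650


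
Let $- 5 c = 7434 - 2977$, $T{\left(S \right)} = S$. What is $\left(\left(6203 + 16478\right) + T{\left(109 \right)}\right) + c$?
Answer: $\frac{109493}{5} \approx 21899.0$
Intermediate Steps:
$c = - \frac{4457}{5}$ ($c = - \frac{7434 - 2977}{5} = \left(- \frac{1}{5}\right) 4457 = - \frac{4457}{5} \approx -891.4$)
$\left(\left(6203 + 16478\right) + T{\left(109 \right)}\right) + c = \left(\left(6203 + 16478\right) + 109\right) - \frac{4457}{5} = \left(22681 + 109\right) - \frac{4457}{5} = 22790 - \frac{4457}{5} = \frac{109493}{5}$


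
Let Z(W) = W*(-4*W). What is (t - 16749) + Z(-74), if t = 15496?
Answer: -23157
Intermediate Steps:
Z(W) = -4*W²
(t - 16749) + Z(-74) = (15496 - 16749) - 4*(-74)² = -1253 - 4*5476 = -1253 - 21904 = -23157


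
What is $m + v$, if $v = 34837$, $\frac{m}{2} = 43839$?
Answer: $122515$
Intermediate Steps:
$m = 87678$ ($m = 2 \cdot 43839 = 87678$)
$m + v = 87678 + 34837 = 122515$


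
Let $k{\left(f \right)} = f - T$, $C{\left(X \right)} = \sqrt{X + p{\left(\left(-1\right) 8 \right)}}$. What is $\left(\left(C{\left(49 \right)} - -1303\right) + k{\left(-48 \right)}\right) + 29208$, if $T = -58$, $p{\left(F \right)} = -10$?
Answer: $30521 + \sqrt{39} \approx 30527.0$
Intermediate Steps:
$C{\left(X \right)} = \sqrt{-10 + X}$ ($C{\left(X \right)} = \sqrt{X - 10} = \sqrt{-10 + X}$)
$k{\left(f \right)} = 58 + f$ ($k{\left(f \right)} = f - -58 = f + 58 = 58 + f$)
$\left(\left(C{\left(49 \right)} - -1303\right) + k{\left(-48 \right)}\right) + 29208 = \left(\left(\sqrt{-10 + 49} - -1303\right) + \left(58 - 48\right)\right) + 29208 = \left(\left(\sqrt{39} + 1303\right) + 10\right) + 29208 = \left(\left(1303 + \sqrt{39}\right) + 10\right) + 29208 = \left(1313 + \sqrt{39}\right) + 29208 = 30521 + \sqrt{39}$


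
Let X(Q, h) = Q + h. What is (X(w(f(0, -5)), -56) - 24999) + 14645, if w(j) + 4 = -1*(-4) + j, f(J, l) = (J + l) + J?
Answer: -10415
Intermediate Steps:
f(J, l) = l + 2*J
w(j) = j (w(j) = -4 + (-1*(-4) + j) = -4 + (4 + j) = j)
(X(w(f(0, -5)), -56) - 24999) + 14645 = (((-5 + 2*0) - 56) - 24999) + 14645 = (((-5 + 0) - 56) - 24999) + 14645 = ((-5 - 56) - 24999) + 14645 = (-61 - 24999) + 14645 = -25060 + 14645 = -10415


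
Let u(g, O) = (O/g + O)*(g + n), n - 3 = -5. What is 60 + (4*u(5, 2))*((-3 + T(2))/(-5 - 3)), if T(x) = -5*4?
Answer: 714/5 ≈ 142.80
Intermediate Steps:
n = -2 (n = 3 - 5 = -2)
T(x) = -20
u(g, O) = (-2 + g)*(O + O/g) (u(g, O) = (O/g + O)*(g - 2) = (O + O/g)*(-2 + g) = (-2 + g)*(O + O/g))
60 + (4*u(5, 2))*((-3 + T(2))/(-5 - 3)) = 60 + (4*(2*(-2 + 5*(-1 + 5))/5))*((-3 - 20)/(-5 - 3)) = 60 + (4*(2*(⅕)*(-2 + 5*4)))*(-23/(-8)) = 60 + (4*(2*(⅕)*(-2 + 20)))*(-23*(-⅛)) = 60 + (4*(2*(⅕)*18))*(23/8) = 60 + (4*(36/5))*(23/8) = 60 + (144/5)*(23/8) = 60 + 414/5 = 714/5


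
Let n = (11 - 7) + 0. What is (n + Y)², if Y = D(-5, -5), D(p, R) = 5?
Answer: 81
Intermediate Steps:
Y = 5
n = 4 (n = 4 + 0 = 4)
(n + Y)² = (4 + 5)² = 9² = 81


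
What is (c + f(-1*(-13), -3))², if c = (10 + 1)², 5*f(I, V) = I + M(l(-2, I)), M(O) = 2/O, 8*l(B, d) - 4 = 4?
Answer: 15376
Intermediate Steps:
l(B, d) = 1 (l(B, d) = ½ + (⅛)*4 = ½ + ½ = 1)
f(I, V) = ⅖ + I/5 (f(I, V) = (I + 2/1)/5 = (I + 2*1)/5 = (I + 2)/5 = (2 + I)/5 = ⅖ + I/5)
c = 121 (c = 11² = 121)
(c + f(-1*(-13), -3))² = (121 + (⅖ + (-1*(-13))/5))² = (121 + (⅖ + (⅕)*13))² = (121 + (⅖ + 13/5))² = (121 + 3)² = 124² = 15376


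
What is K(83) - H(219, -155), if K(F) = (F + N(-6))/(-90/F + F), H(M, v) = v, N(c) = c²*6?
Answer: 82974/523 ≈ 158.65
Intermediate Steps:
N(c) = 6*c²
K(F) = (216 + F)/(F - 90/F) (K(F) = (F + 6*(-6)²)/(-90/F + F) = (F + 6*36)/(F - 90/F) = (F + 216)/(F - 90/F) = (216 + F)/(F - 90/F))
K(83) - H(219, -155) = 83*(216 + 83)/(-90 + 83²) - 1*(-155) = 83*299/(-90 + 6889) + 155 = 83*299/6799 + 155 = 83*(1/6799)*299 + 155 = 1909/523 + 155 = 82974/523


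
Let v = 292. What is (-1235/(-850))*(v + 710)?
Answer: 123747/85 ≈ 1455.8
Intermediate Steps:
(-1235/(-850))*(v + 710) = (-1235/(-850))*(292 + 710) = -1235*(-1/850)*1002 = (247/170)*1002 = 123747/85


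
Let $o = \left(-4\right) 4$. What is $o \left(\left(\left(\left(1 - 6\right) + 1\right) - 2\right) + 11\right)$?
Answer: $-80$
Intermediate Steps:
$o = -16$
$o \left(\left(\left(\left(1 - 6\right) + 1\right) - 2\right) + 11\right) = - 16 \left(\left(\left(\left(1 - 6\right) + 1\right) - 2\right) + 11\right) = - 16 \left(\left(\left(-5 + 1\right) - 2\right) + 11\right) = - 16 \left(\left(-4 - 2\right) + 11\right) = - 16 \left(-6 + 11\right) = \left(-16\right) 5 = -80$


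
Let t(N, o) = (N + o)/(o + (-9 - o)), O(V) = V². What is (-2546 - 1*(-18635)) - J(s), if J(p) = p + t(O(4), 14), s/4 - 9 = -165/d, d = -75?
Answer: 240713/15 ≈ 16048.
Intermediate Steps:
t(N, o) = -N/9 - o/9 (t(N, o) = (N + o)/(-9) = (N + o)*(-⅑) = -N/9 - o/9)
s = 224/5 (s = 36 + 4*(-165/(-75)) = 36 + 4*(-165*(-1/75)) = 36 + 4*(11/5) = 36 + 44/5 = 224/5 ≈ 44.800)
J(p) = -10/3 + p (J(p) = p + (-⅑*4² - ⅑*14) = p + (-⅑*16 - 14/9) = p + (-16/9 - 14/9) = p - 10/3 = -10/3 + p)
(-2546 - 1*(-18635)) - J(s) = (-2546 - 1*(-18635)) - (-10/3 + 224/5) = (-2546 + 18635) - 1*622/15 = 16089 - 622/15 = 240713/15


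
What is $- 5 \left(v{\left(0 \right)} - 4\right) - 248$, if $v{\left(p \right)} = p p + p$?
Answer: $-228$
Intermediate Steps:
$v{\left(p \right)} = p + p^{2}$ ($v{\left(p \right)} = p^{2} + p = p + p^{2}$)
$- 5 \left(v{\left(0 \right)} - 4\right) - 248 = - 5 \left(0 \left(1 + 0\right) - 4\right) - 248 = - 5 \left(0 \cdot 1 - 4\right) - 248 = - 5 \left(0 - 4\right) - 248 = \left(-5\right) \left(-4\right) - 248 = 20 - 248 = -228$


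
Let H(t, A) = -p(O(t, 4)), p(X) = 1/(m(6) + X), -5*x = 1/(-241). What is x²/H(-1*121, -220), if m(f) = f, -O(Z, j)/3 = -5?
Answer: -21/1452025 ≈ -1.4463e-5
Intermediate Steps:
O(Z, j) = 15 (O(Z, j) = -3*(-5) = 15)
x = 1/1205 (x = -⅕/(-241) = -⅕*(-1/241) = 1/1205 ≈ 0.00082988)
p(X) = 1/(6 + X)
H(t, A) = -1/21 (H(t, A) = -1/(6 + 15) = -1/21)
x²/H(-1*121, -220) = (1/1205)²/(-1/21) = (1/1452025)*(-21) = -21/1452025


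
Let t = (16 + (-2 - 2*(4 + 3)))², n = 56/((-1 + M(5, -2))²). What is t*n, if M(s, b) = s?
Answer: 0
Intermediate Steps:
n = 7/2 (n = 56/((-1 + 5)²) = 56/(4²) = 56/16 = 56*(1/16) = 7/2 ≈ 3.5000)
t = 0 (t = (16 + (-2 - 2*7))² = (16 + (-2 - 1*14))² = (16 + (-2 - 14))² = (16 - 16)² = 0² = 0)
t*n = 0*(7/2) = 0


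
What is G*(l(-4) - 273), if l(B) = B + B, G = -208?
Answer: 58448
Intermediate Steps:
l(B) = 2*B
G*(l(-4) - 273) = -208*(2*(-4) - 273) = -208*(-8 - 273) = -208*(-281) = 58448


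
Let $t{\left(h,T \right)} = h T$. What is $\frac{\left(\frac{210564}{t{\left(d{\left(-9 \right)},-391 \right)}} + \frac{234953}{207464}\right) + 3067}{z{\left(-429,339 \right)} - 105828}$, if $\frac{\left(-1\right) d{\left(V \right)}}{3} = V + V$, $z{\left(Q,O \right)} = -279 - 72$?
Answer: $- \frac{744219305221}{25839219425688} \approx -0.028802$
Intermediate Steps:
$z{\left(Q,O \right)} = -351$ ($z{\left(Q,O \right)} = -279 - 72 = -351$)
$d{\left(V \right)} = - 6 V$ ($d{\left(V \right)} = - 3 \left(V + V\right) = - 3 \cdot 2 V = - 6 V$)
$t{\left(h,T \right)} = T h$
$\frac{\left(\frac{210564}{t{\left(d{\left(-9 \right)},-391 \right)}} + \frac{234953}{207464}\right) + 3067}{z{\left(-429,339 \right)} - 105828} = \frac{\left(\frac{210564}{\left(-391\right) \left(\left(-6\right) \left(-9\right)\right)} + \frac{234953}{207464}\right) + 3067}{-351 - 105828} = \frac{\left(\frac{210564}{\left(-391\right) 54} + 234953 \cdot \frac{1}{207464}\right) + 3067}{-106179} = \left(\left(\frac{210564}{-21114} + \frac{234953}{207464}\right) + 3067\right) \left(- \frac{1}{106179}\right) = \left(\left(210564 \left(- \frac{1}{21114}\right) + \frac{234953}{207464}\right) + 3067\right) \left(- \frac{1}{106179}\right) = \left(\left(- \frac{11698}{1173} + \frac{234953}{207464}\right) + 3067\right) \left(- \frac{1}{106179}\right) = \left(- \frac{2151314003}{243355272} + 3067\right) \left(- \frac{1}{106179}\right) = \frac{744219305221}{243355272} \left(- \frac{1}{106179}\right) = - \frac{744219305221}{25839219425688}$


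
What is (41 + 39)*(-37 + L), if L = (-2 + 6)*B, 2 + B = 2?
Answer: -2960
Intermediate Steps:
B = 0 (B = -2 + 2 = 0)
L = 0 (L = (-2 + 6)*0 = 4*0 = 0)
(41 + 39)*(-37 + L) = (41 + 39)*(-37 + 0) = 80*(-37) = -2960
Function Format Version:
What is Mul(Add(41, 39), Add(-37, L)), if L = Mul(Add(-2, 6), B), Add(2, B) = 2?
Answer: -2960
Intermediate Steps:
B = 0 (B = Add(-2, 2) = 0)
L = 0 (L = Mul(Add(-2, 6), 0) = Mul(4, 0) = 0)
Mul(Add(41, 39), Add(-37, L)) = Mul(Add(41, 39), Add(-37, 0)) = Mul(80, -37) = -2960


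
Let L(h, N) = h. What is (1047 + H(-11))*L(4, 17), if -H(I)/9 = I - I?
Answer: 4188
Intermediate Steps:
H(I) = 0 (H(I) = -9*(I - I) = -9*0 = 0)
(1047 + H(-11))*L(4, 17) = (1047 + 0)*4 = 1047*4 = 4188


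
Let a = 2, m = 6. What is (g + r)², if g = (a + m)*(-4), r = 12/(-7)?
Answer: 55696/49 ≈ 1136.7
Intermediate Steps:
r = -12/7 (r = 12*(-⅐) = -12/7 ≈ -1.7143)
g = -32 (g = (2 + 6)*(-4) = 8*(-4) = -32)
(g + r)² = (-32 - 12/7)² = (-236/7)² = 55696/49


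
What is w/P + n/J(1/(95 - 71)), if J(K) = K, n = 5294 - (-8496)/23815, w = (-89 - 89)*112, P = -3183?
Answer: 9632368193392/75803145 ≈ 1.2707e+5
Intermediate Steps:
w = -19936 (w = -178*112 = -19936)
n = 126085106/23815 (n = 5294 - (-8496)/23815 = 5294 - 1*(-8496/23815) = 5294 + 8496/23815 = 126085106/23815 ≈ 5294.4)
w/P + n/J(1/(95 - 71)) = -19936/(-3183) + 126085106/(23815*(1/(95 - 71))) = -19936*(-1/3183) + 126085106/(23815*(1/24)) = 19936/3183 + 126085106/(23815*(1/24)) = 19936/3183 + (126085106/23815)*24 = 19936/3183 + 3026042544/23815 = 9632368193392/75803145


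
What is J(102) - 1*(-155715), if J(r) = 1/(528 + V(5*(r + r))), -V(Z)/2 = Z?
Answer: 235441079/1512 ≈ 1.5572e+5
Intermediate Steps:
V(Z) = -2*Z
J(r) = 1/(528 - 20*r) (J(r) = 1/(528 - 10*(r + r)) = 1/(528 - 10*2*r) = 1/(528 - 20*r))
J(102) - 1*(-155715) = -1/(-528 + 20*102) - 1*(-155715) = -1/(-528 + 2040) + 155715 = -1/1512 + 155715 = 235441079/1512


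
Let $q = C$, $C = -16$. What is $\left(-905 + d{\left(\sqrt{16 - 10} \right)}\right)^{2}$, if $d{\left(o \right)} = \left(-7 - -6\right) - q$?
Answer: $792100$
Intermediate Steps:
$q = -16$
$d{\left(o \right)} = 15$ ($d{\left(o \right)} = \left(-7 - -6\right) - -16 = \left(-7 + 6\right) + 16 = -1 + 16 = 15$)
$\left(-905 + d{\left(\sqrt{16 - 10} \right)}\right)^{2} = \left(-905 + 15\right)^{2} = \left(-890\right)^{2} = 792100$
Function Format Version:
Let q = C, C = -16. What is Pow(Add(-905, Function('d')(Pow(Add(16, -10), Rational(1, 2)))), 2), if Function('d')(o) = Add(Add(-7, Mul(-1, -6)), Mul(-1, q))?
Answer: 792100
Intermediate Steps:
q = -16
Function('d')(o) = 15 (Function('d')(o) = Add(Add(-7, Mul(-1, -6)), Mul(-1, -16)) = Add(Add(-7, 6), 16) = Add(-1, 16) = 15)
Pow(Add(-905, Function('d')(Pow(Add(16, -10), Rational(1, 2)))), 2) = Pow(Add(-905, 15), 2) = Pow(-890, 2) = 792100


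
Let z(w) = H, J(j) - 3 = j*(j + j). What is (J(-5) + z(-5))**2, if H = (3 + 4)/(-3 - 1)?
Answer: 42025/16 ≈ 2626.6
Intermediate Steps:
H = -7/4 (H = 7/(-4) = 7*(-1/4) = -7/4 ≈ -1.7500)
J(j) = 3 + 2*j**2 (J(j) = 3 + j*(j + j) = 3 + j*(2*j) = 3 + 2*j**2)
z(w) = -7/4
(J(-5) + z(-5))**2 = ((3 + 2*(-5)**2) - 7/4)**2 = ((3 + 2*25) - 7/4)**2 = ((3 + 50) - 7/4)**2 = (53 - 7/4)**2 = (205/4)**2 = 42025/16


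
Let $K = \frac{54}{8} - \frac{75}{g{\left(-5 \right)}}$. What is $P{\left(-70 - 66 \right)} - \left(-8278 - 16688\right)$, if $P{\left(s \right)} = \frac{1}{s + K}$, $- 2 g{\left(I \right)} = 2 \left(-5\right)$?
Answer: $\frac{14405378}{577} \approx 24966.0$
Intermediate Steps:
$g{\left(I \right)} = 5$ ($g{\left(I \right)} = - \frac{2 \left(-5\right)}{2} = \left(- \frac{1}{2}\right) \left(-10\right) = 5$)
$K = - \frac{33}{4}$ ($K = \frac{54}{8} - \frac{75}{5} = 54 \cdot \frac{1}{8} - 15 = \frac{27}{4} - 15 = - \frac{33}{4} \approx -8.25$)
$P{\left(s \right)} = \frac{1}{- \frac{33}{4} + s}$ ($P{\left(s \right)} = \frac{1}{s - \frac{33}{4}} = \frac{1}{- \frac{33}{4} + s}$)
$P{\left(-70 - 66 \right)} - \left(-8278 - 16688\right) = \frac{4}{-33 + 4 \left(-70 - 66\right)} - \left(-8278 - 16688\right) = \frac{4}{-33 + 4 \left(-136\right)} - \left(-8278 - 16688\right) = \frac{4}{-33 - 544} - -24966 = \frac{4}{-577} + 24966 = 4 \left(- \frac{1}{577}\right) + 24966 = - \frac{4}{577} + 24966 = \frac{14405378}{577}$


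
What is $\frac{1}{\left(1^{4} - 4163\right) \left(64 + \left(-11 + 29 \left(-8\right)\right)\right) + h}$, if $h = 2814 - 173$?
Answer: $\frac{1}{747639} \approx 1.3375 \cdot 10^{-6}$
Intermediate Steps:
$h = 2641$
$\frac{1}{\left(1^{4} - 4163\right) \left(64 + \left(-11 + 29 \left(-8\right)\right)\right) + h} = \frac{1}{\left(1^{4} - 4163\right) \left(64 + \left(-11 + 29 \left(-8\right)\right)\right) + 2641} = \frac{1}{\left(1 - 4163\right) \left(64 - 243\right) + 2641} = \frac{1}{- 4162 \left(64 - 243\right) + 2641} = \frac{1}{\left(-4162\right) \left(-179\right) + 2641} = \frac{1}{744998 + 2641} = \frac{1}{747639}$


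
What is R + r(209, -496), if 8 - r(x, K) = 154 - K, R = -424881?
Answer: -425523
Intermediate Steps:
r(x, K) = -146 + K (r(x, K) = 8 - (154 - K) = 8 + (-154 + K) = -146 + K)
R + r(209, -496) = -424881 + (-146 - 496) = -424881 - 642 = -425523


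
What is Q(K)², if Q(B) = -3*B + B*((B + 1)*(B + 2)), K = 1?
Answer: 9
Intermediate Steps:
Q(B) = -3*B + B*(1 + B)*(2 + B) (Q(B) = -3*B + B*((1 + B)*(2 + B)) = -3*B + B*(1 + B)*(2 + B))
Q(K)² = (1*(-1 + 1² + 3*1))² = (1*(-1 + 1 + 3))² = (1*3)² = 3² = 9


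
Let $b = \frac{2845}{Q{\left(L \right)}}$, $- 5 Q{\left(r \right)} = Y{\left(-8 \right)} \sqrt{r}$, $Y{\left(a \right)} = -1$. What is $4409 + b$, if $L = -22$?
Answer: $4409 - \frac{14225 i \sqrt{22}}{22} \approx 4409.0 - 3032.8 i$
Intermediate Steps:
$Q{\left(r \right)} = \frac{\sqrt{r}}{5}$ ($Q{\left(r \right)} = - \frac{\left(-1\right) \sqrt{r}}{5} = \frac{\sqrt{r}}{5}$)
$b = - \frac{14225 i \sqrt{22}}{22}$ ($b = \frac{2845}{\frac{1}{5} \sqrt{-22}} = \frac{2845}{\frac{1}{5} i \sqrt{22}} = 2845 \left(- \frac{5 i \sqrt{22}}{22}\right) = - \frac{14225 i \sqrt{22}}{22} \approx - 3032.8 i$)
$4409 + b = 4409 - \frac{14225 i \sqrt{22}}{22}$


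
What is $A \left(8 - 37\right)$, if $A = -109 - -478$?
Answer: $-10701$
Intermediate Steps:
$A = 369$ ($A = -109 + 478 = 369$)
$A \left(8 - 37\right) = 369 \left(8 - 37\right) = 369 \left(-29\right) = -10701$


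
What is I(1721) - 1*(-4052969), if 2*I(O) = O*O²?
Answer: 5105434299/2 ≈ 2.5527e+9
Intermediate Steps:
I(O) = O³/2 (I(O) = (O*O²)/2 = O³/2)
I(1721) - 1*(-4052969) = (½)*1721³ - 1*(-4052969) = (½)*5097328361 + 4052969 = 5097328361/2 + 4052969 = 5105434299/2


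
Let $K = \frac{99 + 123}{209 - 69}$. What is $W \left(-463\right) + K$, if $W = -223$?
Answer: $\frac{7227541}{70} \approx 1.0325 \cdot 10^{5}$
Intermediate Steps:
$K = \frac{111}{70}$ ($K = \frac{222}{140} = 222 \cdot \frac{1}{140} = \frac{111}{70} \approx 1.5857$)
$W \left(-463\right) + K = \left(-223\right) \left(-463\right) + \frac{111}{70} = 103249 + \frac{111}{70} = \frac{7227541}{70}$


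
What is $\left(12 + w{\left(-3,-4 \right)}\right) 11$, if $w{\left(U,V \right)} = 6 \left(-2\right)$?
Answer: $0$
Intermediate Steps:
$w{\left(U,V \right)} = -12$
$\left(12 + w{\left(-3,-4 \right)}\right) 11 = \left(12 - 12\right) 11 = 0 \cdot 11 = 0$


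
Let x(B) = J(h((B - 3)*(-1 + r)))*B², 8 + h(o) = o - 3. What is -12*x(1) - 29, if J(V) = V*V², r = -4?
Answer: -17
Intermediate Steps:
h(o) = -11 + o (h(o) = -8 + (o - 3) = -8 + (-3 + o) = -11 + o)
J(V) = V³
x(B) = B²*(4 - 5*B)³ (x(B) = (-11 + (B - 3)*(-1 - 4))³*B² = (-11 + (-3 + B)*(-5))³*B² = (-11 + (15 - 5*B))³*B² = (4 - 5*B)³*B² = B²*(4 - 5*B)³)
-12*x(1) - 29 = -12*1²*(4 - 5*1)³ - 29 = -12*(4 - 5)³ - 29 = -12*(-1)³ - 29 = -12*(-1) - 29 = 12 - 29 = -17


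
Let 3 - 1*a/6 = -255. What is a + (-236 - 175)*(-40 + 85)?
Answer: -16947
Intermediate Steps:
a = 1548 (a = 18 - 6*(-255) = 18 + 1530 = 1548)
a + (-236 - 175)*(-40 + 85) = 1548 + (-236 - 175)*(-40 + 85) = 1548 - 411*45 = 1548 - 18495 = -16947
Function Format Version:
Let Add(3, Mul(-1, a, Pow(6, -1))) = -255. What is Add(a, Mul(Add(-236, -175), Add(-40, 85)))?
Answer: -16947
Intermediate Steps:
a = 1548 (a = Add(18, Mul(-6, -255)) = Add(18, 1530) = 1548)
Add(a, Mul(Add(-236, -175), Add(-40, 85))) = Add(1548, Mul(Add(-236, -175), Add(-40, 85))) = Add(1548, Mul(-411, 45)) = Add(1548, -18495) = -16947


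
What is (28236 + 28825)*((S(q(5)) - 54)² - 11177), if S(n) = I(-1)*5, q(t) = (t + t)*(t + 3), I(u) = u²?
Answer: -500767336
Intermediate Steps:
q(t) = 2*t*(3 + t) (q(t) = (2*t)*(3 + t) = 2*t*(3 + t))
S(n) = 5 (S(n) = (-1)²*5 = 1*5 = 5)
(28236 + 28825)*((S(q(5)) - 54)² - 11177) = (28236 + 28825)*((5 - 54)² - 11177) = 57061*((-49)² - 11177) = 57061*(2401 - 11177) = 57061*(-8776) = -500767336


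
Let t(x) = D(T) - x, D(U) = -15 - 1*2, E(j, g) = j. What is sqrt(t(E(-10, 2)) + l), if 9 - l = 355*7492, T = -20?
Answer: I*sqrt(2659658) ≈ 1630.8*I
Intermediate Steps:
l = -2659651 (l = 9 - 355*7492 = 9 - 1*2659660 = 9 - 2659660 = -2659651)
D(U) = -17 (D(U) = -15 - 2 = -17)
t(x) = -17 - x
sqrt(t(E(-10, 2)) + l) = sqrt((-17 - 1*(-10)) - 2659651) = sqrt((-17 + 10) - 2659651) = sqrt(-7 - 2659651) = sqrt(-2659658) = I*sqrt(2659658)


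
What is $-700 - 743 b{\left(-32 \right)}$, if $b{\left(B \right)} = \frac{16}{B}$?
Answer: $- \frac{657}{2} \approx -328.5$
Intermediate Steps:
$-700 - 743 b{\left(-32 \right)} = -700 - 743 \frac{16}{-32} = -700 - 743 \cdot 16 \left(- \frac{1}{32}\right) = -700 - - \frac{743}{2} = -700 + \frac{743}{2} = - \frac{657}{2}$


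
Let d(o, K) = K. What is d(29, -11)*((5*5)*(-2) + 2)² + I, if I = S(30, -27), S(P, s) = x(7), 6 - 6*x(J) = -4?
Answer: -76027/3 ≈ -25342.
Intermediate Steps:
x(J) = 5/3 (x(J) = 1 - ⅙*(-4) = 1 + ⅔ = 5/3)
S(P, s) = 5/3
I = 5/3 ≈ 1.6667
d(29, -11)*((5*5)*(-2) + 2)² + I = -11*((5*5)*(-2) + 2)² + 5/3 = -11*(25*(-2) + 2)² + 5/3 = -11*(-50 + 2)² + 5/3 = -11*(-48)² + 5/3 = -11*2304 + 5/3 = -25344 + 5/3 = -76027/3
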